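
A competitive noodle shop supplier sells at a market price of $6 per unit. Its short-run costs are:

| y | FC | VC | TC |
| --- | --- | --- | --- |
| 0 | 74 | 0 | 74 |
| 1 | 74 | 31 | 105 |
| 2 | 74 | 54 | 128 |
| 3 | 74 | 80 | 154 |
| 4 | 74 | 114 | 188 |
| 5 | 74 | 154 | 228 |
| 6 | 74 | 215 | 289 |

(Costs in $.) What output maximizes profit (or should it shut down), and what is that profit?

y = 0 (shut down); profit = -$74

Profit at each row (π = 6y − TC): y=0: -74; y=1: -99; y=2: -116; y=3: -136; y=4: -164; y=5: -198; y=6: -253.
Profit is highest at y = 0. Equivalently, the lowest AVC in the table is 80/3 ≈ $26.67 at y = 3, and P = $6 falls below it — price never covers variable cost, so the firm shuts down and loses only its fixed cost.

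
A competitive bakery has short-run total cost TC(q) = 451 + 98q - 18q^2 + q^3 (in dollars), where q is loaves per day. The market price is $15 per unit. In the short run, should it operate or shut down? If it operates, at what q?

Variable cost is VC = 98q - 18q^2 + q^3, so AVC = VC/q = 98 - 18q + q^2 and MC = dTC/dq = 98 - 36q + 3q^2.
AVC is minimized where dAVC/dq = -18 + 2q = 0, at q = 9; min AVC = 98 - 18·9 + 9^2 = $17.
Since P = $15 < min AVC = $17, price fails to cover variable cost at any output.
Shutting down limits the loss to fixed cost, $451.

Shut down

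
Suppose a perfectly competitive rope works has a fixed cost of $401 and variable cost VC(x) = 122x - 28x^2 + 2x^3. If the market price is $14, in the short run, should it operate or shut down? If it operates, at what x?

Shut down

From TC, MC = TC'(x) = 122 - 56x + 6x^2 and AVC = VC/x = 122 - 28x + 2x^2.
AVC hits its minimum where MC = AVC, at x = 7, giving min AVC = 122 - 28·7 + 2·7^2 = $24.
P = $14 lies below min AVC = $24; no output level covers variable cost.
Shutting down limits the loss to fixed cost, $401.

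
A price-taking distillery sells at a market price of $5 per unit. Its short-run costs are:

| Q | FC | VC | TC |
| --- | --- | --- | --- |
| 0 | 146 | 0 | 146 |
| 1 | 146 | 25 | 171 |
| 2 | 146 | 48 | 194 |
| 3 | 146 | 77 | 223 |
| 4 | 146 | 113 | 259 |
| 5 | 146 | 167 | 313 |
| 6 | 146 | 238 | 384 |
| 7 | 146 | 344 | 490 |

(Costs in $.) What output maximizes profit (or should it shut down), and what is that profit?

Tabulate TR − TC: Q=0: -146; Q=1: -166; Q=2: -184; Q=3: -208; Q=4: -239; Q=5: -288; Q=6: -354; Q=7: -455.
Profit is highest at Q = 0. Equivalently, the lowest AVC in the table is 48/2 ≈ $24 at Q = 2, and P = $5 falls below it — price never covers variable cost, so the firm shuts down and loses only its fixed cost.

Q = 0 (shut down); profit = -$146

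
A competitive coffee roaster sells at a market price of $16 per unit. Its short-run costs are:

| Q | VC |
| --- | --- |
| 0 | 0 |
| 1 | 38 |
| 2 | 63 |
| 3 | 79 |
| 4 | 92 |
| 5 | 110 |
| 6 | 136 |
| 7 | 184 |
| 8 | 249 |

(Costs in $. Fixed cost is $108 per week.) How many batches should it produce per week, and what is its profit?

Compute π = P·Q − TC at each output: Q=0: -108; Q=1: -130; Q=2: -139; Q=3: -139; Q=4: -136; Q=5: -138; Q=6: -148; Q=7: -180; Q=8: -229.
Profit is highest at Q = 0. Equivalently, the lowest AVC in the table is 110/5 ≈ $22 at Q = 5, and P = $16 falls below it — price never covers variable cost, so the firm shuts down and loses only its fixed cost.

Q = 0 (shut down); profit = -$108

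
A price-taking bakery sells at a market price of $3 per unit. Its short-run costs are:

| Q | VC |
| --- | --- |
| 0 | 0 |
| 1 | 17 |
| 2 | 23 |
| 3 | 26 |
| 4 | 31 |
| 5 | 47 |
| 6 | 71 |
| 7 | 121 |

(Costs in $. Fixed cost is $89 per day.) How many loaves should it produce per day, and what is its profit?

Q = 0 (shut down); profit = -$89

Profit at each row (π = 3Q − TC): Q=0: -89; Q=1: -103; Q=2: -106; Q=3: -106; Q=4: -108; Q=5: -121; Q=6: -142; Q=7: -189.
Profit is highest at Q = 0. Equivalently, the lowest AVC in the table is 31/4 ≈ $7.75 at Q = 4, and P = $3 falls below it — price never covers variable cost, so the firm shuts down and loses only its fixed cost.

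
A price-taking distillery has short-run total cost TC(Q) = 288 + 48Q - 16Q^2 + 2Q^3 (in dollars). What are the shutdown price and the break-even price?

AVC = 48 - 16Q + 2Q^2; minimized at Q = 4, giving min AVC = $16. That is the shutdown price.
ATC = 288/Q + 48 - 16Q + 2Q^2. Setting dATC/dQ = −288/Q^2 − 16 + 4Q = 0 gives Q = 6 (since 4·6^3 − 16·6^2 = 288).
min ATC = 288/6 + 48 − 16·6 + 2·6^2 = $72. That is the break-even price.
Between these two prices the firm operates at a loss; above $72 it earns a profit.

Shutdown price = $16; break-even price = $72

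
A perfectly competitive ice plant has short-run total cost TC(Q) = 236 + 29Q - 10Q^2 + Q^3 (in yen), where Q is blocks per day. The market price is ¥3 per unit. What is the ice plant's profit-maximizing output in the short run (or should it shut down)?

Shut down

From TC, MC = TC'(Q) = 29 - 20Q + 3Q^2 and AVC = VC/Q = 29 - 10Q + Q^2.
AVC is minimized where dAVC/dQ = -10 + 2Q = 0, at Q = 5; min AVC = 29 - 10·5 + 5^2 = ¥4.
P = ¥3 lies below min AVC = ¥4; no output level covers variable cost.
Shutting down limits the loss to fixed cost, ¥236.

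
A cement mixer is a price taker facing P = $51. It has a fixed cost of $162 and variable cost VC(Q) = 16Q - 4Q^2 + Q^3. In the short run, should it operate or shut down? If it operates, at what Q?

Strip out fixed cost: VC = 16Q - 4Q^2 + Q^3. Then AVC = 16 - 4Q + Q^2 and MC = 16 - 8Q + 3Q^2.
AVC hits its minimum where MC = AVC, at Q = 2, giving min AVC = 16 - 4·2 + 2^2 = $12.
Because $51 ≥ $12, revenue can cover variable cost; the firm operates.
Solving P = MC: -35 - 8Q + 3Q^2 = 0 ⇒ Q = -7/3 or 5. On the upward-sloping branch, Q* = 5.
Check: AVC at Q = 5 is $21 ≤ P, so revenue covers variable cost.
Profit = P·Q − TC = 51·5 − 267 = -$12, a loss, but smaller than the $162 fixed cost the firm would lose by shutting down.

Produce at Q = 5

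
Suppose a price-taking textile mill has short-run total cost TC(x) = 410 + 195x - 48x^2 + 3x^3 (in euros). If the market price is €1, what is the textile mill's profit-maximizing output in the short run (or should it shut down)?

Strip out fixed cost: VC = 195x - 48x^2 + 3x^3. Then AVC = 195 - 48x + 3x^2 and MC = 195 - 96x + 9x^2.
The AVC parabola has its vertex at x = 48/6 = 8, where AVC = 195 - 48·8 + 3·8^2 = €3.
Since P = €1 < min AVC = €3, price fails to cover variable cost at any output.
Best response: produce nothing and absorb the €410 fixed cost.

Shut down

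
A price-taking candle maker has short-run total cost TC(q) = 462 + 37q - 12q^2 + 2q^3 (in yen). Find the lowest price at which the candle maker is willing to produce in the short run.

The shutdown price is the minimum of AVC. VC = 37q - 12q^2 + 2q^3, so AVC = 37 - 12q + 2q^2.
At the minimum of AVC, MC = AVC. MC = 37 - 24q + 6q^2; setting MC = AVC gives 4q^2 - 12q = 0, so q = 3. min AVC = 19.
For P < ¥19 the firm produces nothing.

¥19 per unit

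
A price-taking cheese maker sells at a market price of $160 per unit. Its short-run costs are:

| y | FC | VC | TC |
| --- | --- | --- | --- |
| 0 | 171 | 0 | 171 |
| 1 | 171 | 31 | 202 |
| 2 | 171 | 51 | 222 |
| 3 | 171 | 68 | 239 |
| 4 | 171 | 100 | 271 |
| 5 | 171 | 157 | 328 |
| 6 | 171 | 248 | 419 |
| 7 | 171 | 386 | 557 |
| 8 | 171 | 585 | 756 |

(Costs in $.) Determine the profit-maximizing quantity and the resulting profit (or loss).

y = 7; profit = $563

Profit at each row (π = 160y − TC): y=0: -171; y=1: -42; y=2: 98; y=3: 241; y=4: 369; y=5: 472; y=6: 541; y=7: 563; y=8: 524.
Profit is maximized at y = 7. AVC there is 386/7 = $55.14 ≤ P, so producing beats shutting down (which would give -$171).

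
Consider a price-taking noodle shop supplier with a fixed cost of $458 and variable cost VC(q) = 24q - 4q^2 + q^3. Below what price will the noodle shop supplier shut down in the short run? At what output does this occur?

Short-run supply begins at min AVC. From VC = 24q - 4q^2 + q^3, AVC = 24 - 4q + q^2.
dAVC/dq = -4 + 2q = 0 gives q = 2. min AVC = 24 - 4·2 + 2^2 = 20.
So the shutdown price is $20.

$20 per unit, at q = 2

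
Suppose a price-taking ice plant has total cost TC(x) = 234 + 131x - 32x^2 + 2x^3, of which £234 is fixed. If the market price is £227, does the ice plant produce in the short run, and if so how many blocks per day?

From TC, MC = TC'(x) = 131 - 64x + 6x^2 and AVC = VC/x = 131 - 32x + 2x^2.
AVC hits its minimum where MC = AVC, at x = 8, giving min AVC = 131 - 32·8 + 2·8^2 = £3.
Because £227 ≥ £3, revenue can cover variable cost; the firm operates.
Set P = MC: 227 = 131 - 64x + 6x^2 → -96 - 64x + 6x^2 = 0. The roots are x = -4/3 and x = 12; the profit-maximizing output is on the rising part of MC, so x* = 12.
Check: AVC at x = 12 is £35 ≤ P, so revenue covers variable cost.
Profit = P·x − TC = 227·12 − 654 = £2070.

Produce at x = 12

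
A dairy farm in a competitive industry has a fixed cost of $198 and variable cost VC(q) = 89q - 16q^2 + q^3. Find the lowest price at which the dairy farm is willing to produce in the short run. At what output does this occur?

$25 per unit, at q = 8

Short-run supply begins at min AVC. From VC = 89q - 16q^2 + q^3, AVC = 89 - 16q + q^2.
dAVC/dq = -16 + 2q = 0 gives q = 8. min AVC = 89 - 16·8 + 8^2 = 25.
For P < $25 the firm produces nothing.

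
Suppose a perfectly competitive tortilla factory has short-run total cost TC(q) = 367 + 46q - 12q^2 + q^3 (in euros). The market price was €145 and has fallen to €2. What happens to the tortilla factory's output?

Output falls from 11 to 0 (the firm shuts down)

AVC = 46 - 12q + q^2, minimized at q = 6 where min AVC = €10. MC = 46 - 24q + 3q^2.
At P = €145 ≥ min AVC, set P = MC on the rising branch: q = 11.
At P = €2 < min AVC = €10, price no longer covers variable cost at any output, so the firm shuts down: q = 0.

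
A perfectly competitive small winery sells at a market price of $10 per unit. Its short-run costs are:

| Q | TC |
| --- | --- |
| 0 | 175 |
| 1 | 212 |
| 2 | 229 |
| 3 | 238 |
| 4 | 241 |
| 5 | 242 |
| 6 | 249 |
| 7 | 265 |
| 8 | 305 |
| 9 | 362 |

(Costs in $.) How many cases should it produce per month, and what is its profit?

Q = 0 (shut down); profit = -$175

Compute π = P·Q − TC at each output: Q=0: -175; Q=1: -202; Q=2: -209; Q=3: -208; Q=4: -201; Q=5: -192; Q=6: -189; Q=7: -195; Q=8: -225; Q=9: -272.
Profit is highest at Q = 0. Equivalently, the lowest AVC in the table is 74/6 ≈ $12.33 at Q = 6, and P = $10 falls below it — price never covers variable cost, so the firm shuts down and loses only its fixed cost.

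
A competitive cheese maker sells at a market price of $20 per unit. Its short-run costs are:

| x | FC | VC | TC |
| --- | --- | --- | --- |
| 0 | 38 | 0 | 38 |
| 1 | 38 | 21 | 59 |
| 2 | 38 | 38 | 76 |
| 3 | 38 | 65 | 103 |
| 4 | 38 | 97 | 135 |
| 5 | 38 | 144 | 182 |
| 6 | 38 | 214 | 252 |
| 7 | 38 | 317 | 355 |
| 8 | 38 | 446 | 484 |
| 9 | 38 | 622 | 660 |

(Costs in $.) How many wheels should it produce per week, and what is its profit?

x = 2; profit = -$36

Tabulate TR − TC: x=0: -38; x=1: -39; x=2: -36; x=3: -43; x=4: -55; x=5: -82; x=6: -132; x=7: -215; x=8: -324; x=9: -480.
Profit is maximized at x = 2. AVC there is 38/2 = $19 ≤ P, so producing beats shutting down (which would give -$38).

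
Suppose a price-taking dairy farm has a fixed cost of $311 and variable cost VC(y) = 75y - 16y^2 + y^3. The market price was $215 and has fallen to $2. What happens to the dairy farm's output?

AVC = 75 - 16y + y^2, minimized at y = 8 where min AVC = $11. MC = 75 - 32y + 3y^2.
With P = $215 above the shutdown price, P = MC gives y = 14.
At P = $2 < min AVC = $11, price no longer covers variable cost at any output, so the firm shuts down: y = 0.

Output falls from 14 to 0 (the firm shuts down)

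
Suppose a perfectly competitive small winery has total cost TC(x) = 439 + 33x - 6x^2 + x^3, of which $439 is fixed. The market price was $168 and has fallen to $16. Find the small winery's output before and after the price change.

Output falls from 9 to 0 (the firm shuts down)

AVC = 33 - 6x + x^2, minimized at x = 3 where min AVC = $24. MC = 33 - 12x + 3x^2.
At P = $168 ≥ min AVC, set P = MC on the rising branch: x = 9.
At P = $16 < min AVC = $24, price no longer covers variable cost at any output, so the firm shuts down: x = 0.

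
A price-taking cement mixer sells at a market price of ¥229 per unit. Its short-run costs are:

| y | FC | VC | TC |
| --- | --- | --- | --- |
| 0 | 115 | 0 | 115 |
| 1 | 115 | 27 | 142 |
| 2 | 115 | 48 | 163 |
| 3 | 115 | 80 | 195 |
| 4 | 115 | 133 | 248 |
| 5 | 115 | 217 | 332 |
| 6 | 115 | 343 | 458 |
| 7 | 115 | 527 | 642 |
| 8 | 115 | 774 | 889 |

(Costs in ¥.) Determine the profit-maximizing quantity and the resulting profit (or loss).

Compute π = P·y − TC at each output: y=0: -115; y=1: 87; y=2: 295; y=3: 492; y=4: 668; y=5: 813; y=6: 916; y=7: 961; y=8: 943.
Profit is maximized at y = 7. AVC there is 527/7 = ¥75.29 ≤ P, so producing beats shutting down (which would give -¥115).

y = 7; profit = ¥961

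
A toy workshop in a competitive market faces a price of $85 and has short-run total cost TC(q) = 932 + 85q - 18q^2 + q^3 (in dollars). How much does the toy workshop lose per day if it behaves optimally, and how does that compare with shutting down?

AVC = 85 - 18q + q^2 has its minimum $4 at q = 9; price $85 clears that bar, so the firm operates.
MC = 85 - 36q + 3q^2. Setting P = MC and taking the root on the rising branch gives q* = 12.
TR = 85·12 = 1020. TC = 932 + 156 = 1088. Profit = 1020 − 1088 = -$68.
That loss of $68 beats the $932 the firm would lose by shutting down; producing recovers $864 of fixed cost.

Profit = -$68 at q = 12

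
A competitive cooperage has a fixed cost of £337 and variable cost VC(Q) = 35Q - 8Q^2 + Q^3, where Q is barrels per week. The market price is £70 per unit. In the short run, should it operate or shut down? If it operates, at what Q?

Strip out fixed cost: VC = 35Q - 8Q^2 + Q^3. Then AVC = 35 - 8Q + Q^2 and MC = 35 - 16Q + 3Q^2.
AVC is minimized where dAVC/dQ = -8 + 2Q = 0, at Q = 4; min AVC = 35 - 8·4 + 4^2 = £19.
Since P = £70 ≥ min AVC = £19, price covers variable cost and the firm should produce.
P = MC gives -35 - 16Q + 3Q^2 = 0, with roots -5/3 and 7. Take the larger (rising MC): Q* = 7.
Check: AVC at Q = 7 is £28 ≤ P, so revenue covers variable cost.
Profit = P·Q − TC = 70·7 − 533 = -£43, a loss, but smaller than the £337 fixed cost the firm would lose by shutting down.

Produce at Q = 7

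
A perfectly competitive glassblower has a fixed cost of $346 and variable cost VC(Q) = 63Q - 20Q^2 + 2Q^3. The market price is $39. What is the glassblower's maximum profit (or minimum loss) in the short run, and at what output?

AVC = 63 - 20Q + 2Q^2; min AVC = $13 at Q = 5. Since P = $39 ≥ min AVC, the firm produces.
With MC = 63 - 40Q + 6Q^2, P = MC on the upward-sloping part at Q* = 6.
TR = 39·6 = 234. TC = 346 + 90 = 436. Profit = 234 − 436 = -$202.
Shutting down would mean losing the fixed cost of $346, so operating at a loss of $202 is better by $144.

Profit = -$202 at Q = 6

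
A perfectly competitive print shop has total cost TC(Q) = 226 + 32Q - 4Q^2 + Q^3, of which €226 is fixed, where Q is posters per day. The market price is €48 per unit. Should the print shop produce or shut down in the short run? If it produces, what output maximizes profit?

Produce at Q = 4

From TC, MC = TC'(Q) = 32 - 8Q + 3Q^2 and AVC = VC/Q = 32 - 4Q + Q^2.
The AVC parabola has its vertex at Q = 4/2 = 2, where AVC = 32 - 4·2 + 2^2 = €28.
Because €48 ≥ €28, revenue can cover variable cost; the firm operates.
P = MC gives -16 - 8Q + 3Q^2 = 0, with roots -4/3 and 4. Take the larger (rising MC): Q* = 4.
Check: AVC at Q = 4 is €32 ≤ P, so revenue covers variable cost.
Profit = P·Q − TC = 48·4 − 354 = -€162, a loss, but smaller than the €226 fixed cost the firm would lose by shutting down.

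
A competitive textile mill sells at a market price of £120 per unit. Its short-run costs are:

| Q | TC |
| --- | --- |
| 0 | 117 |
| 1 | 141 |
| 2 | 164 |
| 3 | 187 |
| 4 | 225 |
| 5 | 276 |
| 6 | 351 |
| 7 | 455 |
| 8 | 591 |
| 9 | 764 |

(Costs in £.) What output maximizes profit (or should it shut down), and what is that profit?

Q = 7; profit = £385

Tabulate TR − TC: Q=0: -117; Q=1: -21; Q=2: 76; Q=3: 173; Q=4: 255; Q=5: 324; Q=6: 369; Q=7: 385; Q=8: 369; Q=9: 316.
Profit is maximized at Q = 7. AVC there is 338/7 = £48.29 ≤ P, so producing beats shutting down (which would give -£117).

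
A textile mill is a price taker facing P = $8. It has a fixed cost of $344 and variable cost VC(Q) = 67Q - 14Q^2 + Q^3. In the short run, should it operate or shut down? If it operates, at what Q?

Shut down

Variable cost is VC = 67Q - 14Q^2 + Q^3, so AVC = VC/Q = 67 - 14Q + Q^2 and MC = dTC/dQ = 67 - 28Q + 3Q^2.
The AVC parabola has its vertex at Q = 14/2 = 7, where AVC = 67 - 14·7 + 7^2 = $18.
Since P = $8 < min AVC = $18, price fails to cover variable cost at any output.
Shutting down limits the loss to fixed cost, $344.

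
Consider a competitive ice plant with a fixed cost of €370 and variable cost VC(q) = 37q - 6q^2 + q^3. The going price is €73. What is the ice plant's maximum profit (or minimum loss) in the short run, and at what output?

Profit = -€154 at q = 6

AVC = 37 - 6q + q^2; min AVC = €28 at q = 3. Since P = €73 ≥ min AVC, the firm produces.
With MC = 37 - 12q + 3q^2, P = MC on the upward-sloping part at q* = 6.
TR = 73·6 = 438. TC = 370 + 222 = 592. Profit = 438 − 592 = -€154.
By producing, the firm covers all variable cost plus €216 of fixed cost; shutting down would lose the full €370.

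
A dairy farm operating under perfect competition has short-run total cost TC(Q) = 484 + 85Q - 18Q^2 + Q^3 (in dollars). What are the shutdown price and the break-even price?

Shutdown price = min AVC. AVC = 85 - 18Q + Q^2, with vertex at Q = 9 and minimum $4.
ATC = 484/Q + 85 - 18Q + Q^2. Setting dATC/dQ = −484/Q^2 − 18 + 2Q = 0 gives Q = 11 (since 2·11^3 − 18·11^2 = 484).
min ATC = 484/11 + 85 − 18·11 + 11^2 = $52. That is the break-even price.
For $4 ≤ P < $52 the firm produces at a loss; below $4 it shuts down.

Shutdown price = $4; break-even price = $52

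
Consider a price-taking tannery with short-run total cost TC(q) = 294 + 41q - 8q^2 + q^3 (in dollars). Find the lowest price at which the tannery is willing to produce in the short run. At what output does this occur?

$25 per unit, at q = 4

The shutdown price is the minimum of AVC. VC = 41q - 8q^2 + q^3, so AVC = 41 - 8q + q^2.
dAVC/dq = -8 + 2q = 0 gives q = 4. min AVC = 41 - 8·4 + 4^2 = 25.
For P < $25 the firm produces nothing.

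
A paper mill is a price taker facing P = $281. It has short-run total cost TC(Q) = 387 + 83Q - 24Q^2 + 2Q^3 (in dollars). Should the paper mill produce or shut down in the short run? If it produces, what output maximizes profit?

Strip out fixed cost: VC = 83Q - 24Q^2 + 2Q^3. Then AVC = 83 - 24Q + 2Q^2 and MC = 83 - 48Q + 6Q^2.
AVC is minimized where dAVC/dQ = -24 + 4Q = 0, at Q = 6; min AVC = 83 - 24·6 + 2·6^2 = $11.
P = $281 exceeds min AVC = $11, so the firm stays open.
P = MC gives -198 - 48Q + 6Q^2 = 0, with roots -3 and 11. Take the larger (rising MC): Q* = 11.
Check: AVC at Q = 11 is $61 ≤ P, so revenue covers variable cost.
Profit = P·Q − TC = 281·11 − 1058 = $2033.

Produce at Q = 11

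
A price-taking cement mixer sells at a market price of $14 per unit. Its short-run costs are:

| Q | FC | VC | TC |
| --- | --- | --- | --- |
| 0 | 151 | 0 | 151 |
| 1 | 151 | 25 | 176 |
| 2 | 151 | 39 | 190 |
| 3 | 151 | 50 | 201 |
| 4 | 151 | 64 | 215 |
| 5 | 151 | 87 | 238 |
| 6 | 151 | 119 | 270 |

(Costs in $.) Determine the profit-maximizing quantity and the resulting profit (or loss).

Q = 0 (shut down); profit = -$151

Profit at each row (π = 14Q − TC): Q=0: -151; Q=1: -162; Q=2: -162; Q=3: -159; Q=4: -159; Q=5: -168; Q=6: -186.
Profit is highest at Q = 0. Equivalently, the lowest AVC in the table is 64/4 ≈ $16 at Q = 4, and P = $14 falls below it — price never covers variable cost, so the firm shuts down and loses only its fixed cost.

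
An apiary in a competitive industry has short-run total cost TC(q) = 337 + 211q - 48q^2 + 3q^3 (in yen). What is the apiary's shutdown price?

The shutdown price is the minimum of AVC. VC = 211q - 48q^2 + 3q^3, so AVC = 211 - 48q + 3q^2.
dAVC/dq = -48 + 6q = 0 gives q = 8. min AVC = 211 - 48·8 + 3·8^2 = 19.
So the shutdown price is ¥19.

¥19 per unit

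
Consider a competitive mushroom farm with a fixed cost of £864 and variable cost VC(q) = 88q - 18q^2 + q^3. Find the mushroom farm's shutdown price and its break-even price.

Shutdown price = £7; break-even price = £88

Shutdown price = min AVC. AVC = 88 - 18q + q^2, with vertex at q = 9 and minimum £7.
ATC = 864/q + 88 - 18q + q^2. Setting dATC/dq = −864/q^2 − 18 + 2q = 0 gives q = 12 (since 2·12^3 − 18·12^2 = 864).
min ATC = 864/12 + 88 − 18·12 + 12^2 = £88. That is the break-even price.
Between these two prices the firm operates at a loss; above £88 it earns a profit.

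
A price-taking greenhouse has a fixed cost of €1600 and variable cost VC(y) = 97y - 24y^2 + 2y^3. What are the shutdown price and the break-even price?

AVC = 97 - 24y + 2y^2; minimized at y = 6, giving min AVC = €25. That is the shutdown price.
ATC = 1600/y + 97 - 24y + 2y^2. Setting dATC/dy = −1600/y^2 − 24 + 4y = 0 gives y = 10 (since 4·10^3 − 24·10^2 = 1600).
min ATC = 1600/10 + 97 − 24·10 + 2·10^2 = €217. That is the break-even price.
Between these two prices the firm operates at a loss; above €217 it earns a profit.

Shutdown price = €25; break-even price = €217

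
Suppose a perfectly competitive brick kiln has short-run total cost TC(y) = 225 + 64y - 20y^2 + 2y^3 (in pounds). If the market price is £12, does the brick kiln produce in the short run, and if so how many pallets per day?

Shut down

Variable cost is VC = 64y - 20y^2 + 2y^3, so AVC = VC/y = 64 - 20y + 2y^2 and MC = dTC/dy = 64 - 40y + 6y^2.
AVC is minimized where dAVC/dy = -20 + 4y = 0, at y = 5; min AVC = 64 - 20·5 + 2·5^2 = £14.
P = £12 lies below min AVC = £14; no output level covers variable cost.
The firm minimizes its loss by shutting down and losing only its fixed cost of £225.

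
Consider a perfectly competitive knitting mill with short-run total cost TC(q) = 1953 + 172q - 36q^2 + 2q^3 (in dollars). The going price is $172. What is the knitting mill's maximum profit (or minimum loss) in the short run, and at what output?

AVC = 172 - 36q + 2q^2; min AVC = $10 at q = 9. Since P = $172 ≥ min AVC, the firm produces.
MC = 172 - 72q + 6q^2. Setting P = MC and taking the root on the rising branch gives q* = 12.
TR = 172·12 = 2064. TC = 1953 + 336 = 2289. Profit = 2064 − 2289 = -$225.
By producing, the firm covers all variable cost plus $1728 of fixed cost; shutting down would lose the full $1953.

Profit = -$225 at q = 12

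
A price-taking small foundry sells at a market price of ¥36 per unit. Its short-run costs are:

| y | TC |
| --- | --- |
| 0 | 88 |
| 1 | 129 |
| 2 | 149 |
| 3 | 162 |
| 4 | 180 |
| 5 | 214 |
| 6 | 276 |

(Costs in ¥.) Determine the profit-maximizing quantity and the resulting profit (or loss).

y = 5; profit = -¥34

Tabulate TR − TC: y=0: -88; y=1: -93; y=2: -77; y=3: -54; y=4: -36; y=5: -34; y=6: -60.
Profit is maximized at y = 5. AVC there is 126/5 = ¥25.20 ≤ P, so producing beats shutting down (which would give -¥88).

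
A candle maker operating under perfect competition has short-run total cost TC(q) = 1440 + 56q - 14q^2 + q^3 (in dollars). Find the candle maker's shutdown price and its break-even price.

Shutdown price = $7; break-even price = $152

AVC = 56 - 14q + q^2; minimized at q = 7, giving min AVC = $7. That is the shutdown price.
ATC = 1440/q + 56 - 14q + q^2. Setting dATC/dq = −1440/q^2 − 14 + 2q = 0 gives q = 12 (since 2·12^3 − 14·12^2 = 1440).
min ATC = 1440/12 + 56 − 14·12 + 12^2 = $152. That is the break-even price.
For $7 ≤ P < $152 the firm produces at a loss; below $7 it shuts down.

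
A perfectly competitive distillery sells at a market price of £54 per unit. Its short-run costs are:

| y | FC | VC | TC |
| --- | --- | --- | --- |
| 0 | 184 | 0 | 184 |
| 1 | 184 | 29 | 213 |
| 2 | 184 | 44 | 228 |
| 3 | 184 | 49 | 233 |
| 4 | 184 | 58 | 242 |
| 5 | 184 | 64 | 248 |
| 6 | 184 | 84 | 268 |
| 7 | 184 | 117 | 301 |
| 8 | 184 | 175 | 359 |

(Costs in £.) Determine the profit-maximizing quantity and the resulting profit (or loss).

Tabulate TR − TC: y=0: -184; y=1: -159; y=2: -120; y=3: -71; y=4: -26; y=5: 22; y=6: 56; y=7: 77; y=8: 73.
Profit is maximized at y = 7. AVC there is 117/7 = £16.71 ≤ P, so producing beats shutting down (which would give -£184).

y = 7; profit = £77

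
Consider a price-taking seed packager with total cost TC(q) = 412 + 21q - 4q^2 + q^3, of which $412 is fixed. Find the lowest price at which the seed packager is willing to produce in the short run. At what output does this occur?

$17 per unit, at q = 2

The shutdown price is the minimum of AVC. VC = 21q - 4q^2 + q^3, so AVC = 21 - 4q + q^2.
At the minimum of AVC, MC = AVC. MC = 21 - 8q + 3q^2; setting MC = AVC gives 2q^2 - 4q = 0, so q = 2. min AVC = 17.
The firm shuts down for any P below $17.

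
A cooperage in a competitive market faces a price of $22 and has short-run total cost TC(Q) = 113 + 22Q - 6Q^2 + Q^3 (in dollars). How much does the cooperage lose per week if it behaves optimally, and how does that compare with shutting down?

AVC = 22 - 6Q + Q^2; min AVC = $13 at Q = 3. Since P = $22 ≥ min AVC, the firm produces.
MC = 22 - 12Q + 3Q^2. Setting P = MC and taking the root on the rising branch gives Q* = 4.
TR = 22·4 = 88. TC = 113 + 56 = 169. Profit = 88 − 169 = -$81.
That loss of $81 beats the $113 the firm would lose by shutting down; producing recovers $32 of fixed cost.

Profit = -$81 at Q = 4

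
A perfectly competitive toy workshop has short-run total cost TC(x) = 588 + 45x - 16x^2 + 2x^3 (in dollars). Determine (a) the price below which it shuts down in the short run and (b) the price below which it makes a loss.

Shutdown price = min AVC. AVC = 45 - 16x + 2x^2, with vertex at x = 4 and minimum $13.
ATC = 588/x + 45 - 16x + 2x^2. Setting dATC/dx = −588/x^2 − 16 + 4x = 0 gives x = 7 (since 4·7^3 − 16·7^2 = 588).
min ATC = 588/7 + 45 − 16·7 + 2·7^2 = $115. That is the break-even price.
For $13 ≤ P < $115 the firm produces at a loss; below $13 it shuts down.

Shutdown price = $13; break-even price = $115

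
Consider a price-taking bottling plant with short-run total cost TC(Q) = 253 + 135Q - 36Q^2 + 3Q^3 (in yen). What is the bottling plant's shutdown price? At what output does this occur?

¥27 per unit, at Q = 6

The shutdown price is the minimum of AVC. VC = 135Q - 36Q^2 + 3Q^3, so AVC = 135 - 36Q + 3Q^2.
At the minimum of AVC, MC = AVC. MC = 135 - 72Q + 9Q^2; setting MC = AVC gives 6Q^2 - 36Q = 0, so Q = 6. min AVC = 27.
For P < ¥27 the firm produces nothing.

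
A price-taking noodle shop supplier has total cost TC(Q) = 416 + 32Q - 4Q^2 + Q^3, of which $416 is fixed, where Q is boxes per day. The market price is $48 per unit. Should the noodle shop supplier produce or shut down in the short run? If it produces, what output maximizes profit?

From TC, MC = TC'(Q) = 32 - 8Q + 3Q^2 and AVC = VC/Q = 32 - 4Q + Q^2.
AVC is minimized where dAVC/dQ = -4 + 2Q = 0, at Q = 2; min AVC = 32 - 4·2 + 2^2 = $28.
Since P = $48 ≥ min AVC = $28, price covers variable cost and the firm should produce.
Solving P = MC: -16 - 8Q + 3Q^2 = 0 ⇒ Q = -4/3 or 4. On the upward-sloping branch, Q* = 4.
Check: AVC at Q = 4 is $32 ≤ P, so revenue covers variable cost.
Profit = P·Q − TC = 48·4 − 544 = -$352, a loss, but smaller than the $416 fixed cost the firm would lose by shutting down.

Produce at Q = 4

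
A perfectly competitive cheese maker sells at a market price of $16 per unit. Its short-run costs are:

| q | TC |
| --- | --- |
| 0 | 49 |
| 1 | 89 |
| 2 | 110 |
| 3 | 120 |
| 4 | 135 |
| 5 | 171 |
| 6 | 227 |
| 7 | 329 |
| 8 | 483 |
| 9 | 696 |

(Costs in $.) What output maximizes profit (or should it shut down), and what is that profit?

q = 0 (shut down); profit = -$49

Profit at each row (π = 16q − TC): q=0: -49; q=1: -73; q=2: -78; q=3: -72; q=4: -71; q=5: -91; q=6: -131; q=7: -217; q=8: -355; q=9: -552.
Profit is highest at q = 0. Equivalently, the lowest AVC in the table is 86/4 ≈ $21.50 at q = 4, and P = $16 falls below it — price never covers variable cost, so the firm shuts down and loses only its fixed cost.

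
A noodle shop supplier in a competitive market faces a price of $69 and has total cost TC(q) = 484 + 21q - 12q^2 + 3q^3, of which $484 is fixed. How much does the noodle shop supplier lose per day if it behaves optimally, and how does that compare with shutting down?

AVC = 21 - 12q + 3q^2 has its minimum $9 at q = 2; price $69 clears that bar, so the firm operates.
With MC = 21 - 24q + 9q^2, P = MC on the upward-sloping part at q* = 4.
TR = 69·4 = 276. TC = 484 + 84 = 568. Profit = 276 − 568 = -$292.
Shutting down would mean losing the fixed cost of $484, so operating at a loss of $292 is better by $192.

Profit = -$292 at q = 4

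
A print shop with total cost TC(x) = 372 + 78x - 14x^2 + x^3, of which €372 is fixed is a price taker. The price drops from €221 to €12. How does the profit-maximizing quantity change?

MC = 78 - 28x + 3x^2; the shutdown threshold is min AVC = €29 (at x = 7).
With P = €221 above the shutdown price, P = MC gives x = 13.
At P = €12 < min AVC = €29, price no longer covers variable cost at any output, so the firm shuts down: x = 0.

Output falls from 13 to 0 (the firm shuts down)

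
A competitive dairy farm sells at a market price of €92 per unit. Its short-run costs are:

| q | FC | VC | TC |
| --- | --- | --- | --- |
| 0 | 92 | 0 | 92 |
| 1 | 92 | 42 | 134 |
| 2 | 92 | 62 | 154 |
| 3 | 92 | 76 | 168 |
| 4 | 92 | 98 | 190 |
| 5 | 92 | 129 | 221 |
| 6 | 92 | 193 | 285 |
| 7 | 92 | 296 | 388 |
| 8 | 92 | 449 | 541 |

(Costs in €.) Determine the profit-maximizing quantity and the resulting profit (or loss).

Tabulate TR − TC: q=0: -92; q=1: -42; q=2: 30; q=3: 108; q=4: 178; q=5: 239; q=6: 267; q=7: 256; q=8: 195.
Profit is maximized at q = 6. AVC there is 193/6 = €32.17 ≤ P, so producing beats shutting down (which would give -€92).

q = 6; profit = €267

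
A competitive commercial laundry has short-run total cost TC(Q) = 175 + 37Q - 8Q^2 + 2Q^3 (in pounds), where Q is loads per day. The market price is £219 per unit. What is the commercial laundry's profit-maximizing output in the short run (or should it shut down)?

Strip out fixed cost: VC = 37Q - 8Q^2 + 2Q^3. Then AVC = 37 - 8Q + 2Q^2 and MC = 37 - 16Q + 6Q^2.
The AVC parabola has its vertex at Q = 8/4 = 2, where AVC = 37 - 8·2 + 2·2^2 = £29.
Since P = £219 ≥ min AVC = £29, price covers variable cost and the firm should produce.
Solving P = MC: -182 - 16Q + 6Q^2 = 0 ⇒ Q = -13/3 or 7. On the upward-sloping branch, Q* = 7.
Check: AVC at Q = 7 is £79 ≤ P, so revenue covers variable cost.
Profit = P·Q − TC = 219·7 − 728 = £805.

Produce at Q = 7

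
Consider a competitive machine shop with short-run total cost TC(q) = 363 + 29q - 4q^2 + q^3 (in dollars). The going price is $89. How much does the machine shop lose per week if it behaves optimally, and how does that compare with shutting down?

Profit = -$75 at q = 6

AVC = 29 - 4q + q^2; min AVC = $25 at q = 2. Since P = $89 ≥ min AVC, the firm produces.
MC = 29 - 8q + 3q^2. Setting P = MC and taking the root on the rising branch gives q* = 6.
TR = 89·6 = 534. TC = 363 + 246 = 609. Profit = 534 − 609 = -$75.
Shutting down would mean losing the fixed cost of $363, so operating at a loss of $75 is better by $288.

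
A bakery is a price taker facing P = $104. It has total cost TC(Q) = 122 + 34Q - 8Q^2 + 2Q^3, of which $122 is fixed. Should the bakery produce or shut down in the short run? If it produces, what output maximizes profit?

Produce at Q = 5

Strip out fixed cost: VC = 34Q - 8Q^2 + 2Q^3. Then AVC = 34 - 8Q + 2Q^2 and MC = 34 - 16Q + 6Q^2.
AVC hits its minimum where MC = AVC, at Q = 2, giving min AVC = 34 - 8·2 + 2·2^2 = $26.
P = $104 exceeds min AVC = $26, so the firm stays open.
P = MC gives -70 - 16Q + 6Q^2 = 0, with roots -7/3 and 5. Take the larger (rising MC): Q* = 5.
Check: AVC at Q = 5 is $44 ≤ P, so revenue covers variable cost.
Profit = P·Q − TC = 104·5 − 342 = $178.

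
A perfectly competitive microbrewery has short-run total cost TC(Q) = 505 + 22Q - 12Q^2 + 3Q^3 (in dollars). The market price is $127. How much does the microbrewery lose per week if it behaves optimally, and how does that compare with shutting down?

AVC = 22 - 12Q + 3Q^2; min AVC = $10 at Q = 2. Since P = $127 ≥ min AVC, the firm produces.
MC = 22 - 24Q + 9Q^2. Setting P = MC and taking the root on the rising branch gives Q* = 5.
TR = 127·5 = 635. TC = 505 + 185 = 690. Profit = 635 − 690 = -$55.
By producing, the firm covers all variable cost plus $450 of fixed cost; shutting down would lose the full $505.

Profit = -$55 at Q = 5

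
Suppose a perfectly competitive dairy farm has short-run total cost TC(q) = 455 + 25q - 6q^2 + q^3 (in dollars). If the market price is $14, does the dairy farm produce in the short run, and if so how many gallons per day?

Shut down

From TC, MC = TC'(q) = 25 - 12q + 3q^2 and AVC = VC/q = 25 - 6q + q^2.
The AVC parabola has its vertex at q = 6/2 = 3, where AVC = 25 - 6·3 + 3^2 = $16.
With P < min AVC ($14 < $16), every unit sold adds to the loss.
Best response: produce nothing and absorb the $455 fixed cost.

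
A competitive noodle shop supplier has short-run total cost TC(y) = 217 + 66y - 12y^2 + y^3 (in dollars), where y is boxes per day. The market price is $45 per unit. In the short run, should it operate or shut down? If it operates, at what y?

Strip out fixed cost: VC = 66y - 12y^2 + y^3. Then AVC = 66 - 12y + y^2 and MC = 66 - 24y + 3y^2.
The AVC parabola has its vertex at y = 12/2 = 6, where AVC = 66 - 12·6 + 6^2 = $30.
Because $45 ≥ $30, revenue can cover variable cost; the firm operates.
P = MC gives 21 - 24y + 3y^2 = 0, with roots 1 and 7. Take the larger (rising MC): y* = 7.
Check: AVC at y = 7 is $31 ≤ P, so revenue covers variable cost.
Profit = P·y − TC = 45·7 − 434 = -$119, a loss, but smaller than the $217 fixed cost the firm would lose by shutting down.

Produce at y = 7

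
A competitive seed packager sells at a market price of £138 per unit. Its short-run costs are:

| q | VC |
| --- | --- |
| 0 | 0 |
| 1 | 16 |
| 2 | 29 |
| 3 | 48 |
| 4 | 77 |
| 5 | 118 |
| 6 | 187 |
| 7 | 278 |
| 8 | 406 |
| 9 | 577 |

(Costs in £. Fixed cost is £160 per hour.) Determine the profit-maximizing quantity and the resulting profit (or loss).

Compute π = P·q − TC at each output: q=0: -160; q=1: -38; q=2: 87; q=3: 206; q=4: 315; q=5: 412; q=6: 481; q=7: 528; q=8: 538; q=9: 505.
Profit is maximized at q = 8. AVC there is 406/8 = £50.75 ≤ P, so producing beats shutting down (which would give -£160).

q = 8; profit = £538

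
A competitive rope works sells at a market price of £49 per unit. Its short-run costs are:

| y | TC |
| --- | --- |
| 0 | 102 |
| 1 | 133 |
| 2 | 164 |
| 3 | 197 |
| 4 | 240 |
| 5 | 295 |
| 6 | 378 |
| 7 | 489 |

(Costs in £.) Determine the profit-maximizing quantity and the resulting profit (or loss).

y = 4; profit = -£44

Profit at each row (π = 49y − TC): y=0: -102; y=1: -84; y=2: -66; y=3: -50; y=4: -44; y=5: -50; y=6: -84; y=7: -146.
Profit is maximized at y = 4. AVC there is 138/4 = £34.50 ≤ P, so producing beats shutting down (which would give -£102).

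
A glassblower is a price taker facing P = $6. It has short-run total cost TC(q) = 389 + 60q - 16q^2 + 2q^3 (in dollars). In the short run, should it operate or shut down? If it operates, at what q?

Strip out fixed cost: VC = 60q - 16q^2 + 2q^3. Then AVC = 60 - 16q + 2q^2 and MC = 60 - 32q + 6q^2.
AVC hits its minimum where MC = AVC, at q = 4, giving min AVC = 60 - 16·4 + 2·4^2 = $28.
P = $6 lies below min AVC = $28; no output level covers variable cost.
The firm minimizes its loss by shutting down and losing only its fixed cost of $389.

Shut down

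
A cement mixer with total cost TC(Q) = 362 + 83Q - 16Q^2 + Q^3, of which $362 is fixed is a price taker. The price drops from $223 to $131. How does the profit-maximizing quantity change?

Output falls from 14 to 12

MC = 83 - 32Q + 3Q^2; the shutdown threshold is min AVC = $19 (at Q = 8).
With P = $223 above the shutdown price, P = MC gives Q = 14.
At P = $131 ≥ min AVC, set P = MC: Q = 12. The firm stays open but cuts output.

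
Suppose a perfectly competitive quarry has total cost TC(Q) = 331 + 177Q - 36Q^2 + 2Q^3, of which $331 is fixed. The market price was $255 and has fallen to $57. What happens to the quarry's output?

MC = 177 - 72Q + 6Q^2; the shutdown threshold is min AVC = $15 (at Q = 9).
With P = $255 above the shutdown price, P = MC gives Q = 13.
At P = $57 ≥ min AVC, set P = MC: Q = 10. The firm stays open but cuts output.

Output falls from 13 to 10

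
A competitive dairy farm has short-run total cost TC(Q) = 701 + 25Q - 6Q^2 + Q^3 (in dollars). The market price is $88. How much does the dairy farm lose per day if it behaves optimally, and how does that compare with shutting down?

Profit = -$309 at Q = 7

AVC = 25 - 6Q + Q^2; min AVC = $16 at Q = 3. Since P = $88 ≥ min AVC, the firm produces.
MC = 25 - 12Q + 3Q^2. Setting P = MC and taking the root on the rising branch gives Q* = 7.
TR = 88·7 = 616. TC = 701 + 224 = 925. Profit = 616 − 925 = -$309.
Shutting down would mean losing the fixed cost of $701, so operating at a loss of $309 is better by $392.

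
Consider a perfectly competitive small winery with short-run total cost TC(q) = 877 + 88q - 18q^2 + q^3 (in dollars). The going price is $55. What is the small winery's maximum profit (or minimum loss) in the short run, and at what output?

Profit = -$393 at q = 11

AVC = 88 - 18q + q^2 has its minimum $7 at q = 9; price $55 clears that bar, so the firm operates.
With MC = 88 - 36q + 3q^2, P = MC on the upward-sloping part at q* = 11.
TR = 55·11 = 605. TC = 877 + 121 = 998. Profit = 605 − 998 = -$393.
That loss of $393 beats the $877 the firm would lose by shutting down; producing recovers $484 of fixed cost.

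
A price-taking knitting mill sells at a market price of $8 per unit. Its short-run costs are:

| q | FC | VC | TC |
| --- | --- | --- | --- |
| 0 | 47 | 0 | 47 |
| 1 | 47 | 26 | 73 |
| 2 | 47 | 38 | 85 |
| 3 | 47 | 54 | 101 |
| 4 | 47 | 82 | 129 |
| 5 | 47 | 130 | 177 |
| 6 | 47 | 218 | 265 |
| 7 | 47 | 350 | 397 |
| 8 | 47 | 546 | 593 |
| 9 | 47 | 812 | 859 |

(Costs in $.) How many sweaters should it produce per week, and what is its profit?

Tabulate TR − TC: q=0: -47; q=1: -65; q=2: -69; q=3: -77; q=4: -97; q=5: -137; q=6: -217; q=7: -341; q=8: -529; q=9: -787.
Profit is highest at q = 0. Equivalently, the lowest AVC in the table is 54/3 ≈ $18 at q = 3, and P = $8 falls below it — price never covers variable cost, so the firm shuts down and loses only its fixed cost.

q = 0 (shut down); profit = -$47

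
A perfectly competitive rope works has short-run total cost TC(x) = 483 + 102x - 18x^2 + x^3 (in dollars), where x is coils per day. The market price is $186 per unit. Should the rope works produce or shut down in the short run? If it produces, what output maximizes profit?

Produce at x = 14

Variable cost is VC = 102x - 18x^2 + x^3, so AVC = VC/x = 102 - 18x + x^2 and MC = dTC/dx = 102 - 36x + 3x^2.
AVC hits its minimum where MC = AVC, at x = 9, giving min AVC = 102 - 18·9 + 9^2 = $21.
P = $186 exceeds min AVC = $21, so the firm stays open.
Set P = MC: 186 = 102 - 36x + 3x^2 → -84 - 36x + 3x^2 = 0. The roots are x = -2 and x = 14; the profit-maximizing output is on the rising part of MC, so x* = 14.
Check: AVC at x = 14 is $46 ≤ P, so revenue covers variable cost.
Profit = P·x − TC = 186·14 − 1127 = $1477.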